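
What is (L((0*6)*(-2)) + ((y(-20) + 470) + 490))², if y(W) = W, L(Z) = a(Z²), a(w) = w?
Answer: 883600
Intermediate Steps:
L(Z) = Z²
(L((0*6)*(-2)) + ((y(-20) + 470) + 490))² = (((0*6)*(-2))² + ((-20 + 470) + 490))² = ((0*(-2))² + (450 + 490))² = (0² + 940)² = (0 + 940)² = 940² = 883600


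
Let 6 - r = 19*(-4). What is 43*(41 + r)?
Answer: 5289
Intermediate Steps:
r = 82 (r = 6 - 19*(-4) = 6 - 1*(-76) = 6 + 76 = 82)
43*(41 + r) = 43*(41 + 82) = 43*123 = 5289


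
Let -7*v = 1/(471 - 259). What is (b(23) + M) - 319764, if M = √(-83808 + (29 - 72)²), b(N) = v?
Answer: -474529777/1484 + I*√81959 ≈ -3.1976e+5 + 286.28*I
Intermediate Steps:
v = -1/1484 (v = -1/(7*(471 - 259)) = -⅐/212 = -⅐*1/212 = -1/1484 ≈ -0.00067385)
b(N) = -1/1484
M = I*√81959 (M = √(-83808 + (-43)²) = √(-83808 + 1849) = √(-81959) = I*√81959 ≈ 286.28*I)
(b(23) + M) - 319764 = (-1/1484 + I*√81959) - 319764 = -474529777/1484 + I*√81959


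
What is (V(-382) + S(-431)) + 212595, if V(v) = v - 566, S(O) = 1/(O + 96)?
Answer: 70901744/335 ≈ 2.1165e+5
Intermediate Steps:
S(O) = 1/(96 + O)
V(v) = -566 + v
(V(-382) + S(-431)) + 212595 = ((-566 - 382) + 1/(96 - 431)) + 212595 = (-948 + 1/(-335)) + 212595 = (-948 - 1/335) + 212595 = -317581/335 + 212595 = 70901744/335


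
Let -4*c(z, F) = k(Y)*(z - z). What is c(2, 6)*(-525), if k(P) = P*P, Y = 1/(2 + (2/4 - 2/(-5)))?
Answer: 0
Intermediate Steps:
Y = 10/29 (Y = 1/(2 + (2*(¼) - 2*(-⅕))) = 1/(2 + (½ + ⅖)) = 1/(2 + 9/10) = 1/(29/10) = 10/29 ≈ 0.34483)
k(P) = P²
c(z, F) = 0 (c(z, F) = -(10/29)²*(z - z)/4 = -25*0/841 = -¼*0 = 0)
c(2, 6)*(-525) = 0*(-525) = 0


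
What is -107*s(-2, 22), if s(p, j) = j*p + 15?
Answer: 3103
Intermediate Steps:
s(p, j) = 15 + j*p
-107*s(-2, 22) = -107*(15 + 22*(-2)) = -107*(15 - 44) = -107*(-29) = 3103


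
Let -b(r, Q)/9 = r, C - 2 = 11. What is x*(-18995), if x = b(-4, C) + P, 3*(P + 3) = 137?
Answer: -4482820/3 ≈ -1.4943e+6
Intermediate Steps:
C = 13 (C = 2 + 11 = 13)
b(r, Q) = -9*r
P = 128/3 (P = -3 + (1/3)*137 = -3 + 137/3 = 128/3 ≈ 42.667)
x = 236/3 (x = -9*(-4) + 128/3 = 36 + 128/3 = 236/3 ≈ 78.667)
x*(-18995) = (236/3)*(-18995) = -4482820/3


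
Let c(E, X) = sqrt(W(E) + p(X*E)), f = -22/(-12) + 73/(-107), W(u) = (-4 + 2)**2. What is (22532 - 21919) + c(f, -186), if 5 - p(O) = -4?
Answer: 613 + sqrt(13) ≈ 616.61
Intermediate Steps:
W(u) = 4 (W(u) = (-2)**2 = 4)
p(O) = 9 (p(O) = 5 - 1*(-4) = 5 + 4 = 9)
f = 739/642 (f = -22*(-1/12) + 73*(-1/107) = 11/6 - 73/107 = 739/642 ≈ 1.1511)
c(E, X) = sqrt(13) (c(E, X) = sqrt(4 + 9) = sqrt(13))
(22532 - 21919) + c(f, -186) = (22532 - 21919) + sqrt(13) = 613 + sqrt(13)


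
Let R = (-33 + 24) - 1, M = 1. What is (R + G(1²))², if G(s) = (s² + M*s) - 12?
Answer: 400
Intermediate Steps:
R = -10 (R = -9 - 1 = -10)
G(s) = -12 + s + s² (G(s) = (s² + 1*s) - 12 = (s² + s) - 12 = (s + s²) - 12 = -12 + s + s²)
(R + G(1²))² = (-10 + (-12 + 1² + (1²)²))² = (-10 + (-12 + 1 + 1²))² = (-10 + (-12 + 1 + 1))² = (-10 - 10)² = (-20)² = 400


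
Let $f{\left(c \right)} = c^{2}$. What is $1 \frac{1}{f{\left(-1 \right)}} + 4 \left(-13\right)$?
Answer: $-51$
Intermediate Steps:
$1 \frac{1}{f{\left(-1 \right)}} + 4 \left(-13\right) = 1 \frac{1}{\left(-1\right)^{2}} + 4 \left(-13\right) = 1 \cdot 1^{-1} - 52 = 1 \cdot 1 - 52 = 1 - 52 = -51$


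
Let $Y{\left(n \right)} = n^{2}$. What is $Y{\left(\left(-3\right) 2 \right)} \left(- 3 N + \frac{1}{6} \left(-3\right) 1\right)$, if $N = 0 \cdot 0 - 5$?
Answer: $522$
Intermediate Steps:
$N = -5$ ($N = 0 - 5 = -5$)
$Y{\left(\left(-3\right) 2 \right)} \left(- 3 N + \frac{1}{6} \left(-3\right) 1\right) = \left(\left(-3\right) 2\right)^{2} \left(\left(-3\right) \left(-5\right) + \frac{1}{6} \left(-3\right) 1\right) = \left(-6\right)^{2} \left(15 + \frac{1}{6} \left(-3\right) 1\right) = 36 \left(15 - \frac{1}{2}\right) = 36 \cdot \frac{29}{2} = 522$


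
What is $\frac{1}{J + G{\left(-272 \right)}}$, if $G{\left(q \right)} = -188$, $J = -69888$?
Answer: $- \frac{1}{70076} \approx -1.427 \cdot 10^{-5}$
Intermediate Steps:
$\frac{1}{J + G{\left(-272 \right)}} = \frac{1}{-69888 - 188} = \frac{1}{-70076} = - \frac{1}{70076}$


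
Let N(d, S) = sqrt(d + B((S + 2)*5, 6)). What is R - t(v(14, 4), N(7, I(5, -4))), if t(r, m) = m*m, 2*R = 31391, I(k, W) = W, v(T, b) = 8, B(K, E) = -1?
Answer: 31379/2 ≈ 15690.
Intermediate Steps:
R = 31391/2 (R = (1/2)*31391 = 31391/2 ≈ 15696.)
N(d, S) = sqrt(-1 + d) (N(d, S) = sqrt(d - 1) = sqrt(-1 + d))
t(r, m) = m**2
R - t(v(14, 4), N(7, I(5, -4))) = 31391/2 - (sqrt(-1 + 7))**2 = 31391/2 - (sqrt(6))**2 = 31391/2 - 1*6 = 31391/2 - 6 = 31379/2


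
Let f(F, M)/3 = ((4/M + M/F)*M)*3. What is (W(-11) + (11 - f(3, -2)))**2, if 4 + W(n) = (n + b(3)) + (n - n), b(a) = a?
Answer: 2401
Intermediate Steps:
W(n) = -1 + n (W(n) = -4 + ((n + 3) + (n - n)) = -4 + ((3 + n) + 0) = -4 + (3 + n) = -1 + n)
f(F, M) = 9*M*(4/M + M/F) (f(F, M) = 3*(((4/M + M/F)*M)*3) = 3*((M*(4/M + M/F))*3) = 3*(3*M*(4/M + M/F)) = 9*M*(4/M + M/F))
(W(-11) + (11 - f(3, -2)))**2 = ((-1 - 11) + (11 - (36 + 9*(-2)**2/3)))**2 = (-12 + (11 - (36 + 9*(1/3)*4)))**2 = (-12 + (11 - (36 + 12)))**2 = (-12 + (11 - 1*48))**2 = (-12 + (11 - 48))**2 = (-12 - 37)**2 = (-49)**2 = 2401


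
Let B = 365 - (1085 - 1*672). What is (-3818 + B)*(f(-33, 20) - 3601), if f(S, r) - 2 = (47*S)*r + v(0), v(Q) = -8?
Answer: 133867982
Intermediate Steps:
f(S, r) = -6 + 47*S*r (f(S, r) = 2 + ((47*S)*r - 8) = 2 + (47*S*r - 8) = 2 + (-8 + 47*S*r) = -6 + 47*S*r)
B = -48 (B = 365 - (1085 - 672) = 365 - 1*413 = 365 - 413 = -48)
(-3818 + B)*(f(-33, 20) - 3601) = (-3818 - 48)*((-6 + 47*(-33)*20) - 3601) = -3866*((-6 - 31020) - 3601) = -3866*(-31026 - 3601) = -3866*(-34627) = 133867982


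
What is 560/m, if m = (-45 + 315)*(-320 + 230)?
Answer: -28/1215 ≈ -0.023045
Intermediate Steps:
m = -24300 (m = 270*(-90) = -24300)
560/m = 560/(-24300) = 560*(-1/24300) = -28/1215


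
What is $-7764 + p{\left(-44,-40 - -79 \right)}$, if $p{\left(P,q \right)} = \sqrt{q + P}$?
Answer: $-7764 + i \sqrt{5} \approx -7764.0 + 2.2361 i$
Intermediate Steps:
$p{\left(P,q \right)} = \sqrt{P + q}$
$-7764 + p{\left(-44,-40 - -79 \right)} = -7764 + \sqrt{-44 - -39} = -7764 + \sqrt{-44 + \left(-40 + 79\right)} = -7764 + \sqrt{-44 + 39} = -7764 + \sqrt{-5} = -7764 + i \sqrt{5}$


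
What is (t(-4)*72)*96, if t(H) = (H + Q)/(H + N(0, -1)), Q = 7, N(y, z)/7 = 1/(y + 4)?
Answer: -9216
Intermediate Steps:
N(y, z) = 7/(4 + y) (N(y, z) = 7/(y + 4) = 7/(4 + y))
t(H) = (7 + H)/(7/4 + H) (t(H) = (H + 7)/(H + 7/(4 + 0)) = (7 + H)/(H + 7/4) = (7 + H)/(7/4 + H))
(t(-4)*72)*96 = ((4*(7 - 4)/(7 + 4*(-4)))*72)*96 = ((4*3/(7 - 16))*72)*96 = ((4*3/(-9))*72)*96 = ((4*(-⅑)*3)*72)*96 = -4/3*72*96 = -96*96 = -9216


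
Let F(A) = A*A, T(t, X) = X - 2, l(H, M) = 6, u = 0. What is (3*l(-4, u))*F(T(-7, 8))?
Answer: 648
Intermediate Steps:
T(t, X) = -2 + X
F(A) = A²
(3*l(-4, u))*F(T(-7, 8)) = (3*6)*(-2 + 8)² = 18*6² = 18*36 = 648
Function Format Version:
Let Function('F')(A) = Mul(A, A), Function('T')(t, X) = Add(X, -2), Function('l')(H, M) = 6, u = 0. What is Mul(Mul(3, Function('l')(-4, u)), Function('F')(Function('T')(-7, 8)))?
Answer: 648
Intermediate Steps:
Function('T')(t, X) = Add(-2, X)
Function('F')(A) = Pow(A, 2)
Mul(Mul(3, Function('l')(-4, u)), Function('F')(Function('T')(-7, 8))) = Mul(Mul(3, 6), Pow(Add(-2, 8), 2)) = Mul(18, Pow(6, 2)) = Mul(18, 36) = 648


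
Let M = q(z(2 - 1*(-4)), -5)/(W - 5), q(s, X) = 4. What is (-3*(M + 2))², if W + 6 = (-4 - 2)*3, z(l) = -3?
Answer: 26244/841 ≈ 31.206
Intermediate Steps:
W = -24 (W = -6 + (-4 - 2)*3 = -6 - 6*3 = -6 - 18 = -24)
M = -4/29 (M = 4/(-24 - 5) = 4/(-29) = -1/29*4 = -4/29 ≈ -0.13793)
(-3*(M + 2))² = (-3*(-4/29 + 2))² = (-3*54/29)² = (-162/29)² = 26244/841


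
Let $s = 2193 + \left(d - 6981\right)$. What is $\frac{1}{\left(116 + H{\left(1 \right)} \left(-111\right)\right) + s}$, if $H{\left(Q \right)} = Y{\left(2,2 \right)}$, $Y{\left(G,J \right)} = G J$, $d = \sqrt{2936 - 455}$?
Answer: $- \frac{5116}{26170975} - \frac{\sqrt{2481}}{26170975} \approx -0.00019739$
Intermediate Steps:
$d = \sqrt{2481} \approx 49.81$
$H{\left(Q \right)} = 4$ ($H{\left(Q \right)} = 2 \cdot 2 = 4$)
$s = -4788 + \sqrt{2481}$ ($s = 2193 + \left(\sqrt{2481} - 6981\right) = 2193 - \left(6981 - \sqrt{2481}\right) = -4788 + \sqrt{2481} \approx -4738.2$)
$\frac{1}{\left(116 + H{\left(1 \right)} \left(-111\right)\right) + s} = \frac{1}{\left(116 + 4 \left(-111\right)\right) - \left(4788 - \sqrt{2481}\right)} = \frac{1}{\left(116 - 444\right) - \left(4788 - \sqrt{2481}\right)} = \frac{1}{-328 - \left(4788 - \sqrt{2481}\right)} = \frac{1}{-5116 + \sqrt{2481}}$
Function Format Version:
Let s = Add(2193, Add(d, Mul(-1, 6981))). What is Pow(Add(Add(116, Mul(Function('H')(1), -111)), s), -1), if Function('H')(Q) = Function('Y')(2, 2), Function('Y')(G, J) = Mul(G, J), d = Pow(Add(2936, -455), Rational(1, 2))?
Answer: Add(Rational(-5116, 26170975), Mul(Rational(-1, 26170975), Pow(2481, Rational(1, 2)))) ≈ -0.00019739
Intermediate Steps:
d = Pow(2481, Rational(1, 2)) ≈ 49.810
Function('H')(Q) = 4 (Function('H')(Q) = Mul(2, 2) = 4)
s = Add(-4788, Pow(2481, Rational(1, 2))) (s = Add(2193, Add(Pow(2481, Rational(1, 2)), Mul(-1, 6981))) = Add(2193, Add(Pow(2481, Rational(1, 2)), -6981)) = Add(2193, Add(-6981, Pow(2481, Rational(1, 2)))) = Add(-4788, Pow(2481, Rational(1, 2))) ≈ -4738.2)
Pow(Add(Add(116, Mul(Function('H')(1), -111)), s), -1) = Pow(Add(Add(116, Mul(4, -111)), Add(-4788, Pow(2481, Rational(1, 2)))), -1) = Pow(Add(Add(116, -444), Add(-4788, Pow(2481, Rational(1, 2)))), -1) = Pow(Add(-328, Add(-4788, Pow(2481, Rational(1, 2)))), -1) = Pow(Add(-5116, Pow(2481, Rational(1, 2))), -1)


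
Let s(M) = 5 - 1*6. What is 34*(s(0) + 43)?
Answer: 1428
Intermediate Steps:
s(M) = -1 (s(M) = 5 - 6 = -1)
34*(s(0) + 43) = 34*(-1 + 43) = 34*42 = 1428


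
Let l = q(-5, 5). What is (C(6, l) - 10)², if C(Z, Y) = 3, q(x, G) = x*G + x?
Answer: 49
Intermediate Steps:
q(x, G) = x + G*x (q(x, G) = G*x + x = x + G*x)
l = -30 (l = -5*(1 + 5) = -5*6 = -30)
(C(6, l) - 10)² = (3 - 10)² = (-7)² = 49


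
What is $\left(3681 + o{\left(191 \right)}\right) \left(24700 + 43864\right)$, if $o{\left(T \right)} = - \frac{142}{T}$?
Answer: $\frac{48195623956}{191} \approx 2.5233 \cdot 10^{8}$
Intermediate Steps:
$\left(3681 + o{\left(191 \right)}\right) \left(24700 + 43864\right) = \left(3681 - \frac{142}{191}\right) \left(24700 + 43864\right) = \left(3681 - \frac{142}{191}\right) 68564 = \frac{702929}{191} \cdot 68564 = \frac{48195623956}{191}$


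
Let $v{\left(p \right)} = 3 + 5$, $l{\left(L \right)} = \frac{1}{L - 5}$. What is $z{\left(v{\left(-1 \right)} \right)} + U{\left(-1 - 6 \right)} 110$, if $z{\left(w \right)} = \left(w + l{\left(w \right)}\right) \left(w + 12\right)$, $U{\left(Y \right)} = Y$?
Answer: $- \frac{1810}{3} \approx -603.33$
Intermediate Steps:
$l{\left(L \right)} = \frac{1}{-5 + L}$
$v{\left(p \right)} = 8$
$z{\left(w \right)} = \left(12 + w\right) \left(w + \frac{1}{-5 + w}\right)$ ($z{\left(w \right)} = \left(w + \frac{1}{-5 + w}\right) \left(w + 12\right) = \left(w + \frac{1}{-5 + w}\right) \left(12 + w\right) = \left(12 + w\right) \left(w + \frac{1}{-5 + w}\right)$)
$z{\left(v{\left(-1 \right)} \right)} + U{\left(-1 - 6 \right)} 110 = \frac{12 + 8 + 8 \left(-5 + 8\right) \left(12 + 8\right)}{-5 + 8} + \left(-1 - 6\right) 110 = \frac{12 + 8 + 8 \cdot 3 \cdot 20}{3} + \left(-1 - 6\right) 110 = \frac{12 + 8 + 480}{3} - 770 = \frac{1}{3} \cdot 500 - 770 = \frac{500}{3} - 770 = - \frac{1810}{3}$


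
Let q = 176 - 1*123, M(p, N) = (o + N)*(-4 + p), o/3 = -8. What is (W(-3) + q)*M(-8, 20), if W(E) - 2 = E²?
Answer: 3072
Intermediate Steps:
o = -24 (o = 3*(-8) = -24)
M(p, N) = (-24 + N)*(-4 + p)
W(E) = 2 + E²
q = 53 (q = 176 - 123 = 53)
(W(-3) + q)*M(-8, 20) = ((2 + (-3)²) + 53)*(96 - 24*(-8) - 4*20 + 20*(-8)) = ((2 + 9) + 53)*(96 + 192 - 80 - 160) = (11 + 53)*48 = 64*48 = 3072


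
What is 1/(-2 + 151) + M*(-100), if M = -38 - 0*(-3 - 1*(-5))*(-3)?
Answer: 566201/149 ≈ 3800.0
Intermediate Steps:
M = -38 (M = -38 - 0*(-3 + 5)*(-3) = -38 - 0*2*(-3) = -38 - 0*(-3) = -38 - 1*0 = -38 + 0 = -38)
1/(-2 + 151) + M*(-100) = 1/(-2 + 151) - 38*(-100) = 1/149 + 3800 = 566201/149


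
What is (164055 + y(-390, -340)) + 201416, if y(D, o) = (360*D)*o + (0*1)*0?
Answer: 48101471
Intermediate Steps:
y(D, o) = 360*D*o (y(D, o) = 360*D*o + 0*0 = 360*D*o + 0 = 360*D*o)
(164055 + y(-390, -340)) + 201416 = (164055 + 360*(-390)*(-340)) + 201416 = (164055 + 47736000) + 201416 = 47900055 + 201416 = 48101471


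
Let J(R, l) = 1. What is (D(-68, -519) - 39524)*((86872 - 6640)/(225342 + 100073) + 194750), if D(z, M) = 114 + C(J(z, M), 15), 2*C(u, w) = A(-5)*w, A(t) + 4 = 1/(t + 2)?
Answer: -499930938215757/65083 ≈ -7.6814e+9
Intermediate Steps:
A(t) = -4 + 1/(2 + t) (A(t) = -4 + 1/(t + 2) = -4 + 1/(2 + t))
C(u, w) = -13*w/6 (C(u, w) = (((-7 - 4*(-5))/(2 - 5))*w)/2 = (((-7 + 20)/(-3))*w)/2 = ((-⅓*13)*w)/2 = (-13*w/3)/2 = -13*w/6)
D(z, M) = 163/2 (D(z, M) = 114 - 13/6*15 = 114 - 65/2 = 163/2)
(D(-68, -519) - 39524)*((86872 - 6640)/(225342 + 100073) + 194750) = (163/2 - 39524)*((86872 - 6640)/(225342 + 100073) + 194750) = -78885*(80232/325415 + 194750)/2 = -78885/2*63374651482/325415 = -499930938215757/65083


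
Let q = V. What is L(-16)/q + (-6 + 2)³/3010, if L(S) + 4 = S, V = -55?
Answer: 5668/16555 ≈ 0.34237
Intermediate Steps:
q = -55
L(S) = -4 + S
L(-16)/q + (-6 + 2)³/3010 = (-4 - 16)/(-55) + (-6 + 2)³/3010 = -20*(-1/55) + (-4)³*(1/3010) = 4/11 - 64*1/3010 = 4/11 - 32/1505 = 5668/16555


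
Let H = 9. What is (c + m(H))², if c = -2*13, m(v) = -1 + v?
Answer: 324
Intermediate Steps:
c = -26
(c + m(H))² = (-26 + (-1 + 9))² = (-26 + 8)² = (-18)² = 324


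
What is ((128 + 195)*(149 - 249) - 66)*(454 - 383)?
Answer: -2297986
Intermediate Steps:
((128 + 195)*(149 - 249) - 66)*(454 - 383) = (323*(-100) - 66)*71 = (-32300 - 66)*71 = -32366*71 = -2297986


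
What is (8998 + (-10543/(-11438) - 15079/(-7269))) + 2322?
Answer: 941425855709/83142822 ≈ 11323.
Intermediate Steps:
(8998 + (-10543/(-11438) - 15079/(-7269))) + 2322 = (8998 + (-10543*(-1/11438) - 15079*(-1/7269))) + 2322 = (8998 + (10543/11438 + 15079/7269)) + 2322 = (8998 + 249110669/83142822) + 2322 = 748368223025/83142822 + 2322 = 941425855709/83142822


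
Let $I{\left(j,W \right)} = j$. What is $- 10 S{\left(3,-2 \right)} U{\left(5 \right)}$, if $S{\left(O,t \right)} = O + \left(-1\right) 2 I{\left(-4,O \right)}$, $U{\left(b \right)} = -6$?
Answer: $660$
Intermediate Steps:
$S{\left(O,t \right)} = 8 + O$ ($S{\left(O,t \right)} = O + \left(-1\right) 2 \left(-4\right) = O - -8 = O + 8 = 8 + O$)
$- 10 S{\left(3,-2 \right)} U{\left(5 \right)} = - 10 \left(8 + 3\right) \left(-6\right) = \left(-10\right) 11 \left(-6\right) = \left(-110\right) \left(-6\right) = 660$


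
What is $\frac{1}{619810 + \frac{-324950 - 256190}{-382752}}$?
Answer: $\frac{95688}{59308524565} \approx 1.6134 \cdot 10^{-6}$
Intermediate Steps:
$\frac{1}{619810 + \frac{-324950 - 256190}{-382752}} = \frac{1}{619810 + \left(-324950 - 256190\right) \left(- \frac{1}{382752}\right)} = \frac{1}{619810 - - \frac{145285}{95688}} = \frac{1}{619810 + \frac{145285}{95688}} = \frac{1}{\frac{59308524565}{95688}} = \frac{95688}{59308524565}$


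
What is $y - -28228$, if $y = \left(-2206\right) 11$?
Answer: $3962$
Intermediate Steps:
$y = -24266$
$y - -28228 = -24266 - -28228 = -24266 + 28228 = 3962$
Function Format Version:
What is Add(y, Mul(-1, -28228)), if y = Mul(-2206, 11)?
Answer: 3962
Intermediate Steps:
y = -24266
Add(y, Mul(-1, -28228)) = Add(-24266, Mul(-1, -28228)) = Add(-24266, 28228) = 3962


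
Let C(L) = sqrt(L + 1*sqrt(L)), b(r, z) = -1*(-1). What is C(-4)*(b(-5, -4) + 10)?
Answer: 11*sqrt(-4 + 2*I) ≈ 5.3446 + 22.64*I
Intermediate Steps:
b(r, z) = 1
C(L) = sqrt(L + sqrt(L))
C(-4)*(b(-5, -4) + 10) = sqrt(-4 + sqrt(-4))*(1 + 10) = sqrt(-4 + 2*I)*11 = 11*sqrt(-4 + 2*I)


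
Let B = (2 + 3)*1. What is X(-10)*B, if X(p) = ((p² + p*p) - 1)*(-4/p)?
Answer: 398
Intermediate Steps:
B = 5 (B = 5*1 = 5)
X(p) = -4*(-1 + 2*p²)/p (X(p) = ((p² + p²) - 1)*(-4/p) = (2*p² - 1)*(-4/p) = (-1 + 2*p²)*(-4/p) = -4*(-1 + 2*p²)/p)
X(-10)*B = (-8*(-10) + 4/(-10))*5 = (80 + 4*(-⅒))*5 = (80 - ⅖)*5 = (398/5)*5 = 398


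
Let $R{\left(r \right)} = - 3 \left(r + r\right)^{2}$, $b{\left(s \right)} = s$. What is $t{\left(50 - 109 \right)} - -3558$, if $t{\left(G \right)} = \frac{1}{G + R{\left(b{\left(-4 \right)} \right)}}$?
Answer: $\frac{893057}{251} \approx 3558.0$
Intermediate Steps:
$R{\left(r \right)} = - 12 r^{2}$ ($R{\left(r \right)} = - 3 \left(2 r\right)^{2} = - 3 \cdot 4 r^{2} = - 12 r^{2}$)
$t{\left(G \right)} = \frac{1}{-192 + G}$ ($t{\left(G \right)} = \frac{1}{G - 12 \left(-4\right)^{2}} = \frac{1}{G - 192} = \frac{1}{-192 + G}$)
$t{\left(50 - 109 \right)} - -3558 = \frac{1}{-192 + \left(50 - 109\right)} - -3558 = \frac{1}{-192 - 59} + 3558 = \frac{1}{-251} + 3558 = - \frac{1}{251} + 3558 = \frac{893057}{251}$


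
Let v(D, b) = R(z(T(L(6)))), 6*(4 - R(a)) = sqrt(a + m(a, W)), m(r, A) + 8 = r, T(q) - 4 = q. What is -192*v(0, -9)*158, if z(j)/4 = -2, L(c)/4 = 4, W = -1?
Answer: -121344 + 10112*I*sqrt(6) ≈ -1.2134e+5 + 24769.0*I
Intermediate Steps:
L(c) = 16 (L(c) = 4*4 = 16)
T(q) = 4 + q
m(r, A) = -8 + r
z(j) = -8 (z(j) = 4*(-2) = -8)
R(a) = 4 - sqrt(-8 + 2*a)/6 (R(a) = 4 - sqrt(a + (-8 + a))/6 = 4 - sqrt(-8 + 2*a)/6)
v(D, b) = 4 - I*sqrt(6)/3 (v(D, b) = 4 - sqrt(-8 + 2*(-8))/6 = 4 - sqrt(-8 - 16)/6 = 4 - I*sqrt(6)/3)
-192*v(0, -9)*158 = -192*(4 - I*sqrt(6)/3)*158 = (-768 + 64*I*sqrt(6))*158 = -121344 + 10112*I*sqrt(6)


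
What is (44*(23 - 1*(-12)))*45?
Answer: 69300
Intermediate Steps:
(44*(23 - 1*(-12)))*45 = (44*(23 + 12))*45 = (44*35)*45 = 1540*45 = 69300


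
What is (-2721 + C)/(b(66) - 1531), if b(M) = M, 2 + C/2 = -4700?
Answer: 2425/293 ≈ 8.2764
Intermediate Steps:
C = -9404 (C = -4 + 2*(-4700) = -4 - 9400 = -9404)
(-2721 + C)/(b(66) - 1531) = (-2721 - 9404)/(66 - 1531) = -12125/(-1465) = -12125*(-1/1465) = 2425/293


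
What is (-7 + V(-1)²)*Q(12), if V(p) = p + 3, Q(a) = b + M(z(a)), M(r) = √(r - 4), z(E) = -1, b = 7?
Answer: -21 - 3*I*√5 ≈ -21.0 - 6.7082*I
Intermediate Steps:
M(r) = √(-4 + r)
Q(a) = 7 + I*√5 (Q(a) = 7 + √(-4 - 1) = 7 + √(-5) = 7 + I*√5)
V(p) = 3 + p
(-7 + V(-1)²)*Q(12) = (-7 + (3 - 1)²)*(7 + I*√5) = (-7 + 2²)*(7 + I*√5) = (-7 + 4)*(7 + I*√5) = -3*(7 + I*√5) = -21 - 3*I*√5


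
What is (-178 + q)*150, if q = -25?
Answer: -30450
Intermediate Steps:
(-178 + q)*150 = (-178 - 25)*150 = -203*150 = -30450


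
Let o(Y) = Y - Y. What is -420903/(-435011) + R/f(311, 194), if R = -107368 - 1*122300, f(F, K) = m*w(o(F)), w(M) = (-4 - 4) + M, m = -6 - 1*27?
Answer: -8316415663/9570242 ≈ -868.99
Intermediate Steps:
o(Y) = 0
m = -33 (m = -6 - 27 = -33)
w(M) = -8 + M
f(F, K) = 264 (f(F, K) = -33*(-8 + 0) = -33*(-8) = 264)
R = -229668 (R = -107368 - 122300 = -229668)
-420903/(-435011) + R/f(311, 194) = -420903/(-435011) - 229668/264 = -420903*(-1/435011) - 229668*1/264 = 420903/435011 - 19139/22 = -8316415663/9570242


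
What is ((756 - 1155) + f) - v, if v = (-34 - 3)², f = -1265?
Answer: -3033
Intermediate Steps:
v = 1369 (v = (-37)² = 1369)
((756 - 1155) + f) - v = ((756 - 1155) - 1265) - 1*1369 = (-399 - 1265) - 1369 = -1664 - 1369 = -3033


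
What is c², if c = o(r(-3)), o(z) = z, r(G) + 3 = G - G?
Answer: 9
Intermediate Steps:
r(G) = -3 (r(G) = -3 + (G - G) = -3 + 0 = -3)
c = -3
c² = (-3)² = 9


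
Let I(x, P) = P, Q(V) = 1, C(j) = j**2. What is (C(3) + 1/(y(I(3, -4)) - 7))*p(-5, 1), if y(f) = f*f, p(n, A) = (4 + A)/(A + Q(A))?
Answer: 205/9 ≈ 22.778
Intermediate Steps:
p(n, A) = (4 + A)/(1 + A) (p(n, A) = (4 + A)/(A + 1) = (4 + A)/(1 + A))
y(f) = f**2
(C(3) + 1/(y(I(3, -4)) - 7))*p(-5, 1) = (3**2 + 1/((-4)**2 - 7))*((4 + 1)/(1 + 1)) = (9 + 1/(16 - 7))*(5/2) = (9 + 1/9)*((1/2)*5) = (9 + 1/9)*(5/2) = (82/9)*(5/2) = 205/9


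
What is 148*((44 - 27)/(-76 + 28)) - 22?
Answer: -893/12 ≈ -74.417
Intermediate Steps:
148*((44 - 27)/(-76 + 28)) - 22 = 148*(17/(-48)) - 22 = 148*(17*(-1/48)) - 22 = 148*(-17/48) - 22 = -629/12 - 22 = -893/12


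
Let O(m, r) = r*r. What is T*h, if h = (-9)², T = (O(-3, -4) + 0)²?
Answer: 20736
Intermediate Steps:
O(m, r) = r²
T = 256 (T = ((-4)² + 0)² = (16 + 0)² = 16² = 256)
h = 81
T*h = 256*81 = 20736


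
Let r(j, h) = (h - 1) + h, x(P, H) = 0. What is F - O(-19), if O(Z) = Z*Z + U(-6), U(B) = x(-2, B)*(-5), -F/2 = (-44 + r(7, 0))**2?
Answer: -4411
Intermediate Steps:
r(j, h) = -1 + 2*h (r(j, h) = (-1 + h) + h = -1 + 2*h)
F = -4050 (F = -2*(-44 + (-1 + 2*0))**2 = -2*(-44 + (-1 + 0))**2 = -2*(-44 - 1)**2 = -2*(-45)**2 = -2*2025 = -4050)
U(B) = 0 (U(B) = 0*(-5) = 0)
O(Z) = Z**2 (O(Z) = Z*Z + 0 = Z**2 + 0 = Z**2)
F - O(-19) = -4050 - 1*(-19)**2 = -4050 - 1*361 = -4050 - 361 = -4411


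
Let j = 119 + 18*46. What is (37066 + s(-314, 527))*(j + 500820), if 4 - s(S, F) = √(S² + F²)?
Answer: 18600502690 - 2508835*√15053 ≈ 1.8293e+10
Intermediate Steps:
j = 947 (j = 119 + 828 = 947)
s(S, F) = 4 - √(F² + S²) (s(S, F) = 4 - √(S² + F²) = 4 - √(F² + S²))
(37066 + s(-314, 527))*(j + 500820) = (37066 + (4 - √(527² + (-314)²)))*(947 + 500820) = (37066 + (4 - √(277729 + 98596)))*501767 = (37066 + (4 - √376325))*501767 = (37066 + (4 - 5*√15053))*501767 = (37070 - 5*√15053)*501767 = 18600502690 - 2508835*√15053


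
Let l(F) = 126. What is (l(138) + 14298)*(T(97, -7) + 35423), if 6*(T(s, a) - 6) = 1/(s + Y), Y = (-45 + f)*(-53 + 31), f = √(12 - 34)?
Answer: 609256147698580/1192217 + 52888*I*√22/1192217 ≈ 5.1103e+8 + 0.20807*I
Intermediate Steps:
f = I*√22 (f = √(-22) = I*√22 ≈ 4.6904*I)
Y = 990 - 22*I*√22 (Y = (-45 + I*√22)*(-53 + 31) = (-45 + I*√22)*(-22) = 990 - 22*I*√22 ≈ 990.0 - 103.19*I)
T(s, a) = 6 + 1/(6*(990 + s - 22*I*√22)) (T(s, a) = 6 + 1/(6*(s + (990 - 22*I*√22))) = 6 + 1/(6*(990 + s - 22*I*√22)))
(l(138) + 14298)*(T(97, -7) + 35423) = (126 + 14298)*((35641 + 36*97 - 792*I*√22)/(6*(990 + 97 - 22*I*√22)) + 35423) = 14424*((35641 + 3492 - 792*I*√22)/(6*(1087 - 22*I*√22)) + 35423) = 14424*((39133 - 792*I*√22)/(6*(1087 - 22*I*√22)) + 35423) = 14424*(35423 + (39133 - 792*I*√22)/(6*(1087 - 22*I*√22))) = 510941352 + 2404*(39133 - 792*I*√22)/(1087 - 22*I*√22)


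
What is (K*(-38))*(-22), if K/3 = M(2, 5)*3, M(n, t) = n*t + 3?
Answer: 97812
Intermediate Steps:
M(n, t) = 3 + n*t
K = 117 (K = 3*((3 + 2*5)*3) = 3*((3 + 10)*3) = 3*(13*3) = 3*39 = 117)
(K*(-38))*(-22) = (117*(-38))*(-22) = -4446*(-22) = 97812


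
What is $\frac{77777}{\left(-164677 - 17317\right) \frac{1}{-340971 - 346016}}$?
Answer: $\frac{53431787899}{181994} \approx 2.9359 \cdot 10^{5}$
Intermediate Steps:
$\frac{77777}{\left(-164677 - 17317\right) \frac{1}{-340971 - 346016}} = \frac{77777}{\left(-181994\right) \frac{1}{-686987}} = \frac{77777}{\left(-181994\right) \left(- \frac{1}{686987}\right)} = \frac{77777}{\frac{181994}{686987}} = 77777 \cdot \frac{686987}{181994} = \frac{53431787899}{181994}$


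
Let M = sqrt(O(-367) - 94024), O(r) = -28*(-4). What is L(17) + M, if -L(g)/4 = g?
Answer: -68 + 2*I*sqrt(23478) ≈ -68.0 + 306.45*I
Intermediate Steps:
O(r) = 112
L(g) = -4*g
M = 2*I*sqrt(23478) (M = sqrt(112 - 94024) = sqrt(-93912) = 2*I*sqrt(23478) ≈ 306.45*I)
L(17) + M = -4*17 + 2*I*sqrt(23478) = -68 + 2*I*sqrt(23478)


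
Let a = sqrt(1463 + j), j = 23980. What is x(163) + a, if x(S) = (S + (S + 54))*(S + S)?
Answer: 123880 + 3*sqrt(2827) ≈ 1.2404e+5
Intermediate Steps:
a = 3*sqrt(2827) (a = sqrt(1463 + 23980) = sqrt(25443) = 3*sqrt(2827) ≈ 159.51)
x(S) = 2*S*(54 + 2*S) (x(S) = (S + (54 + S))*(2*S) = (54 + 2*S)*(2*S) = 2*S*(54 + 2*S))
x(163) + a = 4*163*(27 + 163) + 3*sqrt(2827) = 4*163*190 + 3*sqrt(2827) = 123880 + 3*sqrt(2827)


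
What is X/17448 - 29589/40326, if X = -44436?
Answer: -16029132/4886167 ≈ -3.2805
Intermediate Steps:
X/17448 - 29589/40326 = -44436/17448 - 29589/40326 = -44436*1/17448 - 29589*1/40326 = -3703/1454 - 9863/13442 = -16029132/4886167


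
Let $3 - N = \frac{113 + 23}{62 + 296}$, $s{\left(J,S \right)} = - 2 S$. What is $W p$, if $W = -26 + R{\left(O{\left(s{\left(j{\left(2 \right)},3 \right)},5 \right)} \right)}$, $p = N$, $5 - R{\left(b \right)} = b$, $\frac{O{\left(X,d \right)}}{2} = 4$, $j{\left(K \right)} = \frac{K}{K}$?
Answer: $- \frac{13601}{179} \approx -75.983$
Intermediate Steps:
$j{\left(K \right)} = 1$
$O{\left(X,d \right)} = 8$ ($O{\left(X,d \right)} = 2 \cdot 4 = 8$)
$N = \frac{469}{179}$ ($N = 3 - \frac{113 + 23}{62 + 296} = 3 - \frac{136}{358} = 3 - 136 \cdot \frac{1}{358} = 3 - \frac{68}{179} = \frac{469}{179} \approx 2.6201$)
$R{\left(b \right)} = 5 - b$
$p = \frac{469}{179} \approx 2.6201$
$W = -29$ ($W = -26 + \left(5 - 8\right) = -26 - 3 = -29$)
$W p = \left(-29\right) \frac{469}{179} = - \frac{13601}{179}$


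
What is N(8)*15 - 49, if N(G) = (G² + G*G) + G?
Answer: 1991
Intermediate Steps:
N(G) = G + 2*G² (N(G) = (G² + G²) + G = 2*G² + G = G + 2*G²)
N(8)*15 - 49 = (8*(1 + 2*8))*15 - 49 = (8*(1 + 16))*15 - 49 = (8*17)*15 - 49 = 136*15 - 49 = 2040 - 49 = 1991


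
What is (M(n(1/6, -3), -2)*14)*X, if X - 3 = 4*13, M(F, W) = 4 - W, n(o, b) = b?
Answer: 4620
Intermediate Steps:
X = 55 (X = 3 + 4*13 = 3 + 52 = 55)
(M(n(1/6, -3), -2)*14)*X = ((4 - 1*(-2))*14)*55 = ((4 + 2)*14)*55 = (6*14)*55 = 84*55 = 4620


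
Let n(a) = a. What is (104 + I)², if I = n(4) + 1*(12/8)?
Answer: 47961/4 ≈ 11990.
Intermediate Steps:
I = 11/2 (I = 4 + 1*(12/8) = 4 + 1*(12*(⅛)) = 4 + 1*(3/2) = 4 + 3/2 = 11/2 ≈ 5.5000)
(104 + I)² = (104 + 11/2)² = (219/2)² = 47961/4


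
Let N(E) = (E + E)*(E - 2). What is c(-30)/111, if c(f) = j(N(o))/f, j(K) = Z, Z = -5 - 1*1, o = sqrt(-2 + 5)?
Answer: 1/555 ≈ 0.0018018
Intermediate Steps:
o = sqrt(3) ≈ 1.7320
Z = -6 (Z = -5 - 1 = -6)
N(E) = 2*E*(-2 + E) (N(E) = (2*E)*(-2 + E) = 2*E*(-2 + E))
j(K) = -6
c(f) = -6/f
c(-30)/111 = -6/(-30)/111 = -6*(-1/30)*(1/111) = (1/5)*(1/111) = 1/555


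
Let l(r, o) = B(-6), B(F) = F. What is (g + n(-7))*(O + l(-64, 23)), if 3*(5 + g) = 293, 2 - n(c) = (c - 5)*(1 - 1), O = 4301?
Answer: 1219780/3 ≈ 4.0659e+5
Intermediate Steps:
l(r, o) = -6
n(c) = 2 (n(c) = 2 - (c - 5)*(1 - 1) = 2 - (-5 + c)*0 = 2 - 1*0 = 2 + 0 = 2)
g = 278/3 (g = -5 + (1/3)*293 = -5 + 293/3 = 278/3 ≈ 92.667)
(g + n(-7))*(O + l(-64, 23)) = (278/3 + 2)*(4301 - 6) = (284/3)*4295 = 1219780/3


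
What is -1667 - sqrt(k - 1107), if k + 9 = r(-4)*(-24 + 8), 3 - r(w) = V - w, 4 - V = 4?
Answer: -1667 - 10*I*sqrt(11) ≈ -1667.0 - 33.166*I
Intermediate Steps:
V = 0 (V = 4 - 1*4 = 4 - 4 = 0)
r(w) = 3 + w (r(w) = 3 - (0 - w) = 3 - (-1)*w = 3 + w)
k = 7 (k = -9 + (3 - 4)*(-24 + 8) = -9 - 1*(-16) = -9 + 16 = 7)
-1667 - sqrt(k - 1107) = -1667 - sqrt(7 - 1107) = -1667 - sqrt(-1100) = -1667 - 10*I*sqrt(11)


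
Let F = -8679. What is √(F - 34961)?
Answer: 2*I*√10910 ≈ 208.9*I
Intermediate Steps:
√(F - 34961) = √(-8679 - 34961) = √(-43640) = 2*I*√10910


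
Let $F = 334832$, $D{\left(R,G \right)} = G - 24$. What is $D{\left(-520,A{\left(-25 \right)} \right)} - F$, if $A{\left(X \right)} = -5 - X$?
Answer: $-334836$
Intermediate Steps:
$D{\left(R,G \right)} = -24 + G$ ($D{\left(R,G \right)} = G - 24 = -24 + G$)
$D{\left(-520,A{\left(-25 \right)} \right)} - F = \left(-24 - -20\right) - 334832 = \left(-24 + \left(-5 + 25\right)\right) - 334832 = \left(-24 + 20\right) - 334832 = -4 - 334832 = -334836$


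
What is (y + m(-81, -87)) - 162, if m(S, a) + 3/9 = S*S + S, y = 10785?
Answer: 51308/3 ≈ 17103.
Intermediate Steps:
m(S, a) = -⅓ + S + S² (m(S, a) = -⅓ + (S*S + S) = -⅓ + (S² + S) = -⅓ + (S + S²) = -⅓ + S + S²)
(y + m(-81, -87)) - 162 = (10785 + (-⅓ - 81 + (-81)²)) - 162 = (10785 + (-⅓ - 81 + 6561)) - 162 = (10785 + 19439/3) - 162 = 51794/3 - 162 = 51308/3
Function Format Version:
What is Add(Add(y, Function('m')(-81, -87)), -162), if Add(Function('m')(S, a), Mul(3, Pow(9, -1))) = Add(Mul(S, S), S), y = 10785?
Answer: Rational(51308, 3) ≈ 17103.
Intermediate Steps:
Function('m')(S, a) = Add(Rational(-1, 3), S, Pow(S, 2)) (Function('m')(S, a) = Add(Rational(-1, 3), Add(Mul(S, S), S)) = Add(Rational(-1, 3), Add(Pow(S, 2), S)) = Add(Rational(-1, 3), Add(S, Pow(S, 2))) = Add(Rational(-1, 3), S, Pow(S, 2)))
Add(Add(y, Function('m')(-81, -87)), -162) = Add(Add(10785, Add(Rational(-1, 3), -81, Pow(-81, 2))), -162) = Add(Add(10785, Add(Rational(-1, 3), -81, 6561)), -162) = Add(Add(10785, Rational(19439, 3)), -162) = Add(Rational(51794, 3), -162) = Rational(51308, 3)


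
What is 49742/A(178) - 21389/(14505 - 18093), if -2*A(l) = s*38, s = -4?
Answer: 2369735/3588 ≈ 660.46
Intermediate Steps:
A(l) = 76 (A(l) = -(-2)*38 = -1/2*(-152) = 76)
49742/A(178) - 21389/(14505 - 18093) = 49742/76 - 21389/(14505 - 18093) = 49742*(1/76) - 21389/(-3588) = 1309/2 - 21389*(-1/3588) = 1309/2 + 21389/3588 = 2369735/3588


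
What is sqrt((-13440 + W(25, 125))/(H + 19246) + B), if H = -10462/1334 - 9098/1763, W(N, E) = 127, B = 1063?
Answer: 2*sqrt(135844042280302709418359)/22616484947 ≈ 32.593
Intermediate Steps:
H = -15290619/1175921 (H = -10462*1/1334 - 9098*1/1763 = -5231/667 - 9098/1763 = -15290619/1175921 ≈ -13.003)
sqrt((-13440 + W(25, 125))/(H + 19246) + B) = sqrt((-13440 + 127)/(-15290619/1175921 + 19246) + 1063) = sqrt(-13313/22616484947/1175921 + 1063) = sqrt(-13313*1175921/22616484947 + 1063) = sqrt(-15655036273/22616484947 + 1063) = sqrt(24025668462388/22616484947) = 2*sqrt(135844042280302709418359)/22616484947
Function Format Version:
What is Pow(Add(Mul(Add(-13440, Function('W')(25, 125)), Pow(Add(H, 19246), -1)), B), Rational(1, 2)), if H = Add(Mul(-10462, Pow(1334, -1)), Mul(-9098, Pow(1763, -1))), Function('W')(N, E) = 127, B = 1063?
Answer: Mul(Rational(2, 22616484947), Pow(135844042280302709418359, Rational(1, 2))) ≈ 32.593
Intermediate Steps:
H = Rational(-15290619, 1175921) (H = Add(Mul(-10462, Rational(1, 1334)), Mul(-9098, Rational(1, 1763))) = Add(Rational(-5231, 667), Rational(-9098, 1763)) = Rational(-15290619, 1175921) ≈ -13.003)
Pow(Add(Mul(Add(-13440, Function('W')(25, 125)), Pow(Add(H, 19246), -1)), B), Rational(1, 2)) = Pow(Add(Mul(Add(-13440, 127), Pow(Add(Rational(-15290619, 1175921), 19246), -1)), 1063), Rational(1, 2)) = Pow(Add(Mul(-13313, Pow(Rational(22616484947, 1175921), -1)), 1063), Rational(1, 2)) = Pow(Add(Mul(-13313, Rational(1175921, 22616484947)), 1063), Rational(1, 2)) = Pow(Add(Rational(-15655036273, 22616484947), 1063), Rational(1, 2)) = Pow(Rational(24025668462388, 22616484947), Rational(1, 2)) = Mul(Rational(2, 22616484947), Pow(135844042280302709418359, Rational(1, 2)))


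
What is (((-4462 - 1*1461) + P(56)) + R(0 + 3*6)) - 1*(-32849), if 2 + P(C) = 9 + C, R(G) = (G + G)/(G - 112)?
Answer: 1268465/47 ≈ 26989.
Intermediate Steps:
R(G) = 2*G/(-112 + G) (R(G) = (2*G)/(-112 + G) = 2*G/(-112 + G))
P(C) = 7 + C (P(C) = -2 + (9 + C) = 7 + C)
(((-4462 - 1*1461) + P(56)) + R(0 + 3*6)) - 1*(-32849) = (((-4462 - 1*1461) + (7 + 56)) + 2*(0 + 3*6)/(-112 + (0 + 3*6))) - 1*(-32849) = (((-4462 - 1461) + 63) + 2*(0 + 18)/(-112 + (0 + 18))) + 32849 = ((-5923 + 63) + 2*18/(-112 + 18)) + 32849 = (-5860 + 2*18/(-94)) + 32849 = (-5860 + 2*18*(-1/94)) + 32849 = (-5860 - 18/47) + 32849 = -275438/47 + 32849 = 1268465/47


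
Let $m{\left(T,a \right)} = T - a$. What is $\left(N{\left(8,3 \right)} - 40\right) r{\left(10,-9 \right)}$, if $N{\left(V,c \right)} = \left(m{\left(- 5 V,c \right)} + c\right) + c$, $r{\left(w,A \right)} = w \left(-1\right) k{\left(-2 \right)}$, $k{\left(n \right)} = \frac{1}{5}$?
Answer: $154$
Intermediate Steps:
$k{\left(n \right)} = \frac{1}{5}$
$r{\left(w,A \right)} = - \frac{w}{5}$ ($r{\left(w,A \right)} = w \left(-1\right) \frac{1}{5} = - w \frac{1}{5} = - \frac{w}{5}$)
$N{\left(V,c \right)} = c - 5 V$ ($N{\left(V,c \right)} = \left(\left(- 5 V - c\right) + c\right) + c = \left(\left(- c - 5 V\right) + c\right) + c = - 5 V + c = c - 5 V$)
$\left(N{\left(8,3 \right)} - 40\right) r{\left(10,-9 \right)} = \left(\left(3 - 40\right) - 40\right) \left(\left(- \frac{1}{5}\right) 10\right) = \left(\left(3 - 40\right) - 40\right) \left(-2\right) = \left(-37 - 40\right) \left(-2\right) = \left(-77\right) \left(-2\right) = 154$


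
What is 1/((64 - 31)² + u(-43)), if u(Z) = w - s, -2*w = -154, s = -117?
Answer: 1/1283 ≈ 0.00077942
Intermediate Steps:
w = 77 (w = -½*(-154) = 77)
u(Z) = 194 (u(Z) = 77 - 1*(-117) = 77 + 117 = 194)
1/((64 - 31)² + u(-43)) = 1/((64 - 31)² + 194) = 1/(33² + 194) = 1/(1089 + 194) = 1/1283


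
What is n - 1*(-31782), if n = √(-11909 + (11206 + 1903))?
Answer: 31782 + 20*√3 ≈ 31817.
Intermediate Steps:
n = 20*√3 (n = √(-11909 + 13109) = √1200 = 20*√3 ≈ 34.641)
n - 1*(-31782) = 20*√3 - 1*(-31782) = 20*√3 + 31782 = 31782 + 20*√3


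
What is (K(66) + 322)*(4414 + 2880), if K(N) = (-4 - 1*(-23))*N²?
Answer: 606029284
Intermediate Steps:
K(N) = 19*N² (K(N) = (-4 + 23)*N² = 19*N²)
(K(66) + 322)*(4414 + 2880) = (19*66² + 322)*(4414 + 2880) = (19*4356 + 322)*7294 = (82764 + 322)*7294 = 83086*7294 = 606029284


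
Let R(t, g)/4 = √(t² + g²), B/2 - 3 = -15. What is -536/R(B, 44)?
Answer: -67*√157/314 ≈ -2.6736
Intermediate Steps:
B = -24 (B = 6 + 2*(-15) = 6 - 30 = -24)
R(t, g) = 4*√(g² + t²) (R(t, g) = 4*√(t² + g²) = 4*√(g² + t²))
-536/R(B, 44) = -536*1/(4*√(44² + (-24)²)) = -536*1/(4*√(1936 + 576)) = -536*√157/2512 = -67*√157/314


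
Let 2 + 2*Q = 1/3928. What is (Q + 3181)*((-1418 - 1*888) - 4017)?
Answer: -157961698163/7856 ≈ -2.0107e+7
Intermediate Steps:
Q = -7855/7856 (Q = -1 + (1/2)/3928 = -1 + (1/2)*(1/3928) = -1 + 1/7856 = -7855/7856 ≈ -0.99987)
(Q + 3181)*((-1418 - 1*888) - 4017) = (-7855/7856 + 3181)*((-1418 - 1*888) - 4017) = 24982081*((-1418 - 888) - 4017)/7856 = 24982081*(-2306 - 4017)/7856 = (24982081/7856)*(-6323) = -157961698163/7856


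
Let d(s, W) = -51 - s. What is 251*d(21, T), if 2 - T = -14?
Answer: -18072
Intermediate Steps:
T = 16 (T = 2 - 1*(-14) = 2 + 14 = 16)
251*d(21, T) = 251*(-51 - 1*21) = 251*(-51 - 21) = 251*(-72) = -18072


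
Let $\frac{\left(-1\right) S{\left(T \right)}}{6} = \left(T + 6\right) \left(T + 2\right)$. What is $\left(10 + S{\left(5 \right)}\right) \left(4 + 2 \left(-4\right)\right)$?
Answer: $1808$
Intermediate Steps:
$S{\left(T \right)} = - 6 \left(2 + T\right) \left(6 + T\right)$ ($S{\left(T \right)} = - 6 \left(T + 6\right) \left(T + 2\right) = - 6 \left(6 + T\right) \left(2 + T\right) = - 6 \left(2 + T\right) \left(6 + T\right)$)
$\left(10 + S{\left(5 \right)}\right) \left(4 + 2 \left(-4\right)\right) = \left(10 - \left(312 + 150\right)\right) \left(4 + 2 \left(-4\right)\right) = \left(10 - 462\right) \left(4 - 8\right) = \left(10 - 462\right) \left(-4\right) = \left(-452\right) \left(-4\right) = 1808$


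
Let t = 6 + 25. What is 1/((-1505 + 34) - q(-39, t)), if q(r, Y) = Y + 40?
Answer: -1/1542 ≈ -0.00064851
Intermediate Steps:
t = 31
q(r, Y) = 40 + Y
1/((-1505 + 34) - q(-39, t)) = 1/((-1505 + 34) - (40 + 31)) = 1/(-1471 - 1*71) = 1/(-1471 - 71) = 1/(-1542) = -1/1542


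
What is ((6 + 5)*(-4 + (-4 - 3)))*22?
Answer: -2662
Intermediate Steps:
((6 + 5)*(-4 + (-4 - 3)))*22 = (11*(-4 - 7))*22 = (11*(-11))*22 = -121*22 = -2662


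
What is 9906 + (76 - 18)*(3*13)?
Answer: 12168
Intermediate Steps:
9906 + (76 - 18)*(3*13) = 9906 + 58*39 = 9906 + 2262 = 12168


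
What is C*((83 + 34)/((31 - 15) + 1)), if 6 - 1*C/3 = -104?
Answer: 38610/17 ≈ 2271.2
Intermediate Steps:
C = 330 (C = 18 - 3*(-104) = 18 + 312 = 330)
C*((83 + 34)/((31 - 15) + 1)) = 330*((83 + 34)/((31 - 15) + 1)) = 330*(117/(16 + 1)) = 330*(117/17) = 38610/17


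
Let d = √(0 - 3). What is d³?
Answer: -3*I*√3 ≈ -5.1962*I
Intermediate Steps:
d = I*√3 (d = √(-3) = I*√3 ≈ 1.732*I)
d³ = (I*√3)³ = -3*I*√3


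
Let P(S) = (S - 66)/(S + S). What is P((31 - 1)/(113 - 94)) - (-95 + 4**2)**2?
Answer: -31307/5 ≈ -6261.4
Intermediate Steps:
P(S) = (-66 + S)/(2*S) (P(S) = (-66 + S)/((2*S)) = (-66 + S)*(1/(2*S)) = (-66 + S)/(2*S))
P((31 - 1)/(113 - 94)) - (-95 + 4**2)**2 = (-66 + (31 - 1)/(113 - 94))/(2*(((31 - 1)/(113 - 94)))) - (-95 + 4**2)**2 = (-66 + 30/19)/(2*((30/19))) - (-95 + 16)**2 = (-66 + 30*(1/19))/(2*((30*(1/19)))) - 1*(-79)**2 = (-66 + 30/19)/(2*(30/19)) - 1*6241 = (1/2)*(19/30)*(-1224/19) - 6241 = -102/5 - 6241 = -31307/5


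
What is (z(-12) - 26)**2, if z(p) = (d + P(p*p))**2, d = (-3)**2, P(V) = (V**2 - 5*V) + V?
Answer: 165476912207446225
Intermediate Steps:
P(V) = V**2 - 4*V
d = 9
z(p) = (9 + p**2*(-4 + p**2))**2 (z(p) = (9 + (p*p)*(-4 + p*p))**2 = (9 + p**2*(-4 + p**2))**2)
(z(-12) - 26)**2 = ((9 + (-12)**2*(-4 + (-12)**2))**2 - 26)**2 = ((9 + 144*(-4 + 144))**2 - 26)**2 = ((9 + 144*140)**2 - 26)**2 = ((9 + 20160)**2 - 26)**2 = (20169**2 - 26)**2 = (406788561 - 26)**2 = 406788535**2 = 165476912207446225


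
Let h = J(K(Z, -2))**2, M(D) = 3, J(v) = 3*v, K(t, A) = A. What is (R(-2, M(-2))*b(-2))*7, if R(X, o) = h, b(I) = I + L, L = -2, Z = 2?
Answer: -1008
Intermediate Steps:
b(I) = -2 + I (b(I) = I - 2 = -2 + I)
h = 36 (h = (3*(-2))**2 = (-6)**2 = 36)
R(X, o) = 36
(R(-2, M(-2))*b(-2))*7 = (36*(-2 - 2))*7 = (36*(-4))*7 = -144*7 = -1008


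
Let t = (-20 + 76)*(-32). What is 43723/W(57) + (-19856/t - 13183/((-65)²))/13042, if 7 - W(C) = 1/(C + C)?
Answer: 30761235773879813/4918665096800 ≈ 6254.0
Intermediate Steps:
t = -1792 (t = 56*(-32) = -1792)
W(C) = 7 - 1/(2*C) (W(C) = 7 - 1/(C + C) = 7 - 1/(2*C))
43723/W(57) + (-19856/t - 13183/((-65)²))/13042 = 43723/(7 - ½/57) + (-19856/(-1792) - 13183/((-65)²))/13042 = 43723/(7 - ½*1/57) + (-19856*(-1/1792) - 13183/4225)*(1/13042) = 43723/(7 - 1/114) + (1241/112 - 13183*1/4225)*(1/13042) = 43723/(797/114) + (1241/112 - 13183/4225)*(1/13042) = 43723*(114/797) + (3766729/473200)*(1/13042) = 4984422/797 + 3766729/6171474400 = 30761235773879813/4918665096800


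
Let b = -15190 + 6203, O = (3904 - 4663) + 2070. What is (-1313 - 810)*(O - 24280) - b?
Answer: 48772174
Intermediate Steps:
O = 1311 (O = -759 + 2070 = 1311)
b = -8987
(-1313 - 810)*(O - 24280) - b = (-1313 - 810)*(1311 - 24280) - 1*(-8987) = -2123*(-22969) + 8987 = 48763187 + 8987 = 48772174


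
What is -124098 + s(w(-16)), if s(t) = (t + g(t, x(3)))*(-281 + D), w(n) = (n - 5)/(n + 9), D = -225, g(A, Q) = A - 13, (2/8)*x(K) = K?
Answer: -120556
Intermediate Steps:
x(K) = 4*K
g(A, Q) = -13 + A
w(n) = (-5 + n)/(9 + n)
s(t) = 6578 - 1012*t (s(t) = (t + (-13 + t))*(-281 - 225) = (-13 + 2*t)*(-506) = 6578 - 1012*t)
-124098 + s(w(-16)) = -124098 + (6578 - 1012*(-5 - 16)/(9 - 16)) = -124098 + (6578 - 1012*(-21)/(-7)) = -124098 + (6578 - (-1012)*(-21)/7) = -124098 + (6578 - 1012*3) = -124098 + (6578 - 3036) = -124098 + 3542 = -120556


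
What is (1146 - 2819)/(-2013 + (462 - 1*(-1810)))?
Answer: -239/37 ≈ -6.4595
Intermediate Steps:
(1146 - 2819)/(-2013 + (462 - 1*(-1810))) = -1673/(-2013 + (462 + 1810)) = -1673/(-2013 + 2272) = -1673/259 = -1673*1/259 = -239/37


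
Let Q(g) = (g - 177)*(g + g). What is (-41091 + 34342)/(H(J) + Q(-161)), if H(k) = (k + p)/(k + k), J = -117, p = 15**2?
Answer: -87737/1414862 ≈ -0.062011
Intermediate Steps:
p = 225
Q(g) = 2*g*(-177 + g) (Q(g) = (-177 + g)*(2*g) = 2*g*(-177 + g))
H(k) = (225 + k)/(2*k) (H(k) = (k + 225)/(k + k) = (225 + k)/((2*k)) = (225 + k)*(1/(2*k)) = (225 + k)/(2*k))
(-41091 + 34342)/(H(J) + Q(-161)) = (-41091 + 34342)/((1/2)*(225 - 117)/(-117) + 2*(-161)*(-177 - 161)) = -6749/((1/2)*(-1/117)*108 + 2*(-161)*(-338)) = -6749/(-6/13 + 108836) = -6749/1414862/13 = -6749*13/1414862 = -87737/1414862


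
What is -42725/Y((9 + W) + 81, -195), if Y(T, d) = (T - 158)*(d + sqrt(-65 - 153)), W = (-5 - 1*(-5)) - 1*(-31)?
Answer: -8331375/1414991 - 42725*I*sqrt(218)/1414991 ≈ -5.8879 - 0.44582*I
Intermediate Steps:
W = 31 (W = (-5 + 5) + 31 = 0 + 31 = 31)
Y(T, d) = (-158 + T)*(d + I*sqrt(218)) (Y(T, d) = (-158 + T)*(d + sqrt(-218)) = (-158 + T)*(d + I*sqrt(218)))
-42725/Y((9 + W) + 81, -195) = -42725/(-158*(-195) + ((9 + 31) + 81)*(-195) - 158*I*sqrt(218) + I*((9 + 31) + 81)*sqrt(218)) = -42725/(30810 + (40 + 81)*(-195) - 158*I*sqrt(218) + I*(40 + 81)*sqrt(218)) = -42725/(30810 + 121*(-195) - 158*I*sqrt(218) + I*121*sqrt(218)) = -42725/(30810 - 23595 - 158*I*sqrt(218) + 121*I*sqrt(218)) = -42725/(7215 - 37*I*sqrt(218))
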